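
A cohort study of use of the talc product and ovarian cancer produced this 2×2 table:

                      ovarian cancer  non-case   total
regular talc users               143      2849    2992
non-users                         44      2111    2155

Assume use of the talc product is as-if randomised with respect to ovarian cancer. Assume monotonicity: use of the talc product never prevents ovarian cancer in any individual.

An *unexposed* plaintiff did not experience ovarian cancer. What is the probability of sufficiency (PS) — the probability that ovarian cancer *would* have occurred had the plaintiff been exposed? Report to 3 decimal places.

PS ≈ 0.028

p₁ = P(outcome | exposed) = 143/2992 = 0.047794
p₀ = P(outcome | unexposed) = 44/2155 = 0.020418
Under exogeneity and monotonicity, PS = (p₁ − p₀) / (1 − p₀).
PS = (0.047794 − 0.020418) / (1 − 0.020418) = 0.027376 / 0.97958 ≈ 0.0279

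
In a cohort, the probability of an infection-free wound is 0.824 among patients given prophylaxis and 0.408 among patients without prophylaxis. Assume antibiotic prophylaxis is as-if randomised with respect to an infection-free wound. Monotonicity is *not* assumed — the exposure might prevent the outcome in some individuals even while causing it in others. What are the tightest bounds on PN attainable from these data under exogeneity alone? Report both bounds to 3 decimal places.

0.505 ≤ PN ≤ 0.718

Let p₁ = 0.824, p₀ = 0.408.
Under exogeneity alone the bounds on PN are max{0,(p₁−p₀)/p₁} ≤ PN ≤ min{1,(1−p₀)/p₁}.
  lower = (p₁ − p₀)/p₁ = 0.416 / 0.824 ≈ 0.5049
  upper = min{1, (1 − p₀)/p₁} = 0.592 / 0.824 ≈ 0.7184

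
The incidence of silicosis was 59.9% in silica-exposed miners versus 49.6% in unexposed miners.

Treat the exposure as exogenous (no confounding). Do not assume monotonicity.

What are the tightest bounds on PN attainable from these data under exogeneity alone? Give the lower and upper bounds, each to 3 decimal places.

p₁ = 0.599, p₀ = 0.496.
Under exogeneity alone the bounds on PN are max{0,(p₁−p₀)/p₁} ≤ PN ≤ min{1,(1−p₀)/p₁}.
  lower = (p₁ − p₀)/p₁ = 0.103 / 0.599 ≈ 0.1720
  upper = min{1, (1 − p₀)/p₁} = 0.504 / 0.599 ≈ 0.8414

0.172 ≤ PN ≤ 0.841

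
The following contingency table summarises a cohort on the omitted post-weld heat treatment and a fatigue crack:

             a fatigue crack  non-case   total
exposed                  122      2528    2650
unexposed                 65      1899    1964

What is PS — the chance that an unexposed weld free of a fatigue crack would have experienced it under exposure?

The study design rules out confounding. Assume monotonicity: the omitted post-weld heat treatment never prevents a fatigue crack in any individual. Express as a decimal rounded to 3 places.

PS ≈ 0.013

p₁ = P(outcome | exposed) = 122/2650 = 0.046038
p₀ = P(outcome | unexposed) = 65/1964 = 0.033096
Under exogeneity and monotonicity, PS = (p₁ − p₀)/(1 − p₀).
PS = (0.046038 − 0.033096) / 0.9669 ≈ 0.0134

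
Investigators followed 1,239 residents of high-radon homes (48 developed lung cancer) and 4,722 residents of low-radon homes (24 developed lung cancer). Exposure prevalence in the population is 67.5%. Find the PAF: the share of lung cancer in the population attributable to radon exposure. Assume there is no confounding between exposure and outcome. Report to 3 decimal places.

PAF ≈ 0.817

p₁ = P(outcome | exposed) = 48/1239 = 0.038741
p₀ = P(outcome | unexposed) = 24/4722 = 0.0050826
Overall risk P(Y=1) = π·p₁ + (1−π)·p₀ = 0.675×0.038741 + 0.325×0.0050826 = 0.027802.
Under exogeneity, PAF = [P(Y=1) − p₀] / P(Y=1).
PAF = (0.027802 − 0.0050826) / 0.027802 ≈ 0.8172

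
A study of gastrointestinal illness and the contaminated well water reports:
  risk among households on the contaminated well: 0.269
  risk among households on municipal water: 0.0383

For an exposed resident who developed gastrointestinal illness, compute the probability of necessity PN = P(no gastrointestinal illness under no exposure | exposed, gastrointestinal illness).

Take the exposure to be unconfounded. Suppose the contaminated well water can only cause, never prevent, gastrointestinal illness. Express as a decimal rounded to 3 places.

Let p₁ = 0.269, p₀ = 0.0383.
Under exogeneity and monotonicity, PN = (p₁ − p₀) / p₁.
PN = (0.269 − 0.0383) / 0.269 = 0.2307 / 0.269 ≈ 0.8576

PN ≈ 0.858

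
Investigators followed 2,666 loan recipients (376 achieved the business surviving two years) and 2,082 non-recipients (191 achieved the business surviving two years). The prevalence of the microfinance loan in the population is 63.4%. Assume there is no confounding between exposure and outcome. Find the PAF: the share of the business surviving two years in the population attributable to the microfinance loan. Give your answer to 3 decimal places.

PAF ≈ 0.254

p₁ = P(outcome | exposed) = 376/2666 = 0.14104
p₀ = P(outcome | unexposed) = 191/2082 = 0.091739
Overall risk P(Y=1) = π·p₁ + (1−π)·p₀ = 0.634×0.14104 + 0.366×0.091739 = 0.12299.
Under exogeneity, PAF = [P(Y=1) − p₀] / P(Y=1).
PAF = (0.12299 − 0.091739) / 0.12299 ≈ 0.2541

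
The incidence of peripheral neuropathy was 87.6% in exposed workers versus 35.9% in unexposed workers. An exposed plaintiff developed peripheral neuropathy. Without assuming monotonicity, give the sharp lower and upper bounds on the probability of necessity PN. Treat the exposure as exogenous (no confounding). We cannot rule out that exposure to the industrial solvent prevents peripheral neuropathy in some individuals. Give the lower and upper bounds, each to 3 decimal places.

p₁ = 0.876, p₀ = 0.359.
Under exogeneity alone the bounds on PN are max{0,(p₁−p₀)/p₁} ≤ PN ≤ min{1,(1−p₀)/p₁}.
  lower = (p₁ − p₀)/p₁ = 0.517 / 0.876 ≈ 0.5902
  upper = min{1, (1 − p₀)/p₁} = 0.641 / 0.876 ≈ 0.7317

0.590 ≤ PN ≤ 0.732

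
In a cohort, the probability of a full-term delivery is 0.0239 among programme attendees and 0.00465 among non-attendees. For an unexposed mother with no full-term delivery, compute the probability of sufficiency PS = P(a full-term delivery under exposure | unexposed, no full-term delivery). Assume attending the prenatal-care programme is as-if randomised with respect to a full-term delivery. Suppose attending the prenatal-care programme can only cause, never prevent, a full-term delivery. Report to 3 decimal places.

PS ≈ 0.019

Let p₁ = 0.0239, p₀ = 0.00465.
Under exogeneity and monotonicity, PS = (p₁ − p₀) / (1 − p₀).
PS = (0.0239 − 0.00465) / (1 − 0.00465) = 0.01925 / 0.99535 ≈ 0.0193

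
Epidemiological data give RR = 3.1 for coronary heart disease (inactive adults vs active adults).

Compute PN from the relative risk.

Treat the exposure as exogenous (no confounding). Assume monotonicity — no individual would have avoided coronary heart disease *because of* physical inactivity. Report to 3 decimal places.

Under exogeneity and monotonicity, PN = (RR − 1) / RR = 1 − 1/RR.
PN = (3.1 − 1) / 3.1 = 2.1 / 3.1 ≈ 0.6774

PN ≈ 0.677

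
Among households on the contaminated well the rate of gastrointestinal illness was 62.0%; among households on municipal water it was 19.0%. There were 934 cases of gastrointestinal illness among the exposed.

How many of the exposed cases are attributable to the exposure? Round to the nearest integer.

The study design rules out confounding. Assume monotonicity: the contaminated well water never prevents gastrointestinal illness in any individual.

about 648 cases

p₁ = 0.62, p₀ = 0.19.
PN = (p₁ − p₀)/p₁ = (0.62 − 0.19) / 0.62 ≈ 0.69355.
Attributable cases ≈ PN × (exposed cases) = 0.69355 × 934 ≈ 647.77.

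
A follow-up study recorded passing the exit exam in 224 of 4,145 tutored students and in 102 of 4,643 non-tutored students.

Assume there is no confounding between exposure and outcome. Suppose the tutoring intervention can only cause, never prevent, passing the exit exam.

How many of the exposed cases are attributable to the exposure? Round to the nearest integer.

p₁ = P(outcome | exposed) = 224/4145 = 0.054041
p₀ = P(outcome | unexposed) = 102/4643 = 0.021969
PN = (p₁ − p₀)/p₁ = (0.054041 − 0.021969) / 0.054041 ≈ 0.59348.
Attributable cases ≈ PN × (exposed cases) = 0.59348 × 224 ≈ 132.94.

about 133 cases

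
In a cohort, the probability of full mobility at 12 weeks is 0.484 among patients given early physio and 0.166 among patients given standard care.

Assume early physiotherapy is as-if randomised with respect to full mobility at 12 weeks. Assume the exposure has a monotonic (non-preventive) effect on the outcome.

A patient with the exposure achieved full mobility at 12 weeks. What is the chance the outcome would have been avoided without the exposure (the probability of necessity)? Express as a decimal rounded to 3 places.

PN ≈ 0.657

Let p₁ = 0.484, p₀ = 0.166.
Under exogeneity and monotonicity, PN = (p₁ − p₀) / p₁.
PN = (0.484 − 0.166) / 0.484 = 0.318 / 0.484 ≈ 0.6570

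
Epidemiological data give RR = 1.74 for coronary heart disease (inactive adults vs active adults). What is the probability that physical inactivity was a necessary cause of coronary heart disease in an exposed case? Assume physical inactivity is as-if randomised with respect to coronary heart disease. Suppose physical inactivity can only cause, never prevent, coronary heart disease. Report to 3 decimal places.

PN ≈ 0.425

Under exogeneity and monotonicity, PN = (RR − 1) / RR = 1 − 1/RR.
PN = (1.74 − 1) / 1.74 = 0.74 / 1.74 ≈ 0.4253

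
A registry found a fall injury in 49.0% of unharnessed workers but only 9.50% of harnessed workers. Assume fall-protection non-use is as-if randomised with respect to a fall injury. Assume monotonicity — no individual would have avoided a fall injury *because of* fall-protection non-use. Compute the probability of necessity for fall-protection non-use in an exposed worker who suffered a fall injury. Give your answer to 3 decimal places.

p₁ = 0.49, p₀ = 0.095.
Under exogeneity and monotonicity, PN = (p₁ − p₀) / p₁.
PN = (0.49 − 0.095) / 0.49 = 0.395 / 0.49 ≈ 0.8061

PN ≈ 0.806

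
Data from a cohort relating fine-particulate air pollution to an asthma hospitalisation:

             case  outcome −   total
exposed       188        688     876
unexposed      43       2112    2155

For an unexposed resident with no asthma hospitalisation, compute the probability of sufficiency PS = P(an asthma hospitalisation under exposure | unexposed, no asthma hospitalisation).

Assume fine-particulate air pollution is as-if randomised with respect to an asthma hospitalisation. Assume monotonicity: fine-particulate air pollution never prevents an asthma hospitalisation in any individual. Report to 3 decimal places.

PS ≈ 0.199

p₁ = P(outcome | exposed) = 188/876 = 0.21461
p₀ = P(outcome | unexposed) = 43/2155 = 0.019954
Under exogeneity and monotonicity, PS = (p₁ − p₀) / (1 − p₀).
PS = (0.21461 − 0.019954) / (1 − 0.019954) = 0.19466 / 0.98005 ≈ 0.1986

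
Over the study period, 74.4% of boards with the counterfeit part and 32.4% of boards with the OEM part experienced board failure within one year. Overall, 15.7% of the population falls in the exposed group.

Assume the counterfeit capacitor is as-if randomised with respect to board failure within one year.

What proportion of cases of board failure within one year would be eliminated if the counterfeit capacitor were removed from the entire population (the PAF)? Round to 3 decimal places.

PAF ≈ 0.169

p₁ = 0.744, p₀ = 0.324.
Overall risk P(Y=1) = π·p₁ + (1−π)·p₀ = 0.157×0.744 + 0.843×0.324 = 0.38994.
Under exogeneity, PAF = [P(Y=1) − p₀] / P(Y=1).
PAF = (0.38994 − 0.324) / 0.38994 ≈ 0.1691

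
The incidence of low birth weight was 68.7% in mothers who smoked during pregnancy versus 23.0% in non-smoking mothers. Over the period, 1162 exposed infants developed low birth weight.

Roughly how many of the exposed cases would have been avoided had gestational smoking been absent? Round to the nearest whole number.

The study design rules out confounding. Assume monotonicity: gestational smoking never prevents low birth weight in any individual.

about 773 cases

p₁ = 0.687, p₀ = 0.23.
PN = (p₁ − p₀)/p₁ = (0.687 − 0.23) / 0.687 ≈ 0.66521.
Attributable cases ≈ PN × (exposed cases) = 0.66521 × 1162 ≈ 772.98.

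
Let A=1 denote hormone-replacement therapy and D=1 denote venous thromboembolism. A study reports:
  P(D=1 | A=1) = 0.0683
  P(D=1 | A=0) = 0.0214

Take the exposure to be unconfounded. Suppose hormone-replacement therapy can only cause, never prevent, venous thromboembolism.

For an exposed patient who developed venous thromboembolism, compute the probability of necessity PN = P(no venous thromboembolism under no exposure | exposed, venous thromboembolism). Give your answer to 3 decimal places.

PN ≈ 0.687

Let p₁ = 0.0683, p₀ = 0.0214.
Under exogeneity and monotonicity, PN = (p₁ − p₀) / p₁.
PN = (0.0683 − 0.0214) / 0.0683 = 0.0469 / 0.0683 ≈ 0.6867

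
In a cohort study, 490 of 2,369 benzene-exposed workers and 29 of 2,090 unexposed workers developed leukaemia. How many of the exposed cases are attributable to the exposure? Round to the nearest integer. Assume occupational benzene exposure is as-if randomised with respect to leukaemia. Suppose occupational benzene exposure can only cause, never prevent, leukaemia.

about 457 cases

p₁ = P(outcome | exposed) = 490/2369 = 0.20684
p₀ = P(outcome | unexposed) = 29/2090 = 0.013876
PN = (p₁ − p₀)/p₁ = (0.20684 − 0.013876) / 0.20684 ≈ 0.93292.
Attributable cases ≈ PN × (exposed cases) = 0.93292 × 490 ≈ 457.13.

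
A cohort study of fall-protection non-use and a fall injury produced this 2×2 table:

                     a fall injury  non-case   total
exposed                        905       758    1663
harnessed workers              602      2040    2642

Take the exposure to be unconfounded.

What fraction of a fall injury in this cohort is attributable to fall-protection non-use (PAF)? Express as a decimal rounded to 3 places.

PAF ≈ 0.349

p₁ = P(outcome | exposed) = 905/1663 = 0.5442
p₀ = P(outcome | unexposed) = 602/2642 = 0.22786
Exposure prevalence π = 1663/4305 = 0.3863; overall risk P(Y=1) = 0.35006.
Under exogeneity, PAF = [P(Y=1) − p₀]/P(Y=1).
PAF = (0.35006 − 0.22786) / 0.35006 ≈ 0.3491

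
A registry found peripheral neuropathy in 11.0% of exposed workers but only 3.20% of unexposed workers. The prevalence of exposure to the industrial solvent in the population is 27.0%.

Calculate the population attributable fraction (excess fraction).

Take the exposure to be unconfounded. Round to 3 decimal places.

p₁ = 0.11, p₀ = 0.032.
Overall risk P(Y=1) = π·p₁ + (1−π)·p₀ = 0.27×0.11 + 0.73×0.032 = 0.05306.
Under exogeneity, PAF = [P(Y=1) − p₀] / P(Y=1).
PAF = (0.05306 − 0.032) / 0.05306 ≈ 0.3969

PAF ≈ 0.397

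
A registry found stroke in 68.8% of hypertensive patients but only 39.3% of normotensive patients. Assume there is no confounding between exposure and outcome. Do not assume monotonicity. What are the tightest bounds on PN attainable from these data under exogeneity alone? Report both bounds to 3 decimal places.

0.429 ≤ PN ≤ 0.882

p₁ = 0.688, p₀ = 0.393.
Under exogeneity alone the bounds on PN are max{0,(p₁−p₀)/p₁} ≤ PN ≤ min{1,(1−p₀)/p₁}.
  lower = (p₁ − p₀)/p₁ = 0.295 / 0.688 ≈ 0.4288
  upper = min{1, (1 − p₀)/p₁} = 0.607 / 0.688 ≈ 0.8823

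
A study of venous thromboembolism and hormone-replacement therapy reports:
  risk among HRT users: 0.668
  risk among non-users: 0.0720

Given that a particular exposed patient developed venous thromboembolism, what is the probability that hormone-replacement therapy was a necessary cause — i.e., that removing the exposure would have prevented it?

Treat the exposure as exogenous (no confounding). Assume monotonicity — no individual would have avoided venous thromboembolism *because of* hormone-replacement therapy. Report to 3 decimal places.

Let p₁ = 0.668, p₀ = 0.072.
Under exogeneity and monotonicity, PN = (p₁ − p₀) / p₁.
PN = (0.668 − 0.072) / 0.668 = 0.596 / 0.668 ≈ 0.8922

PN ≈ 0.892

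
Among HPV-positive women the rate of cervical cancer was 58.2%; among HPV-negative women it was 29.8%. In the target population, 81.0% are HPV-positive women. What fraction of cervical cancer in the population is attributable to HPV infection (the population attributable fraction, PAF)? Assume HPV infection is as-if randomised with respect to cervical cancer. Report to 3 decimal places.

PAF ≈ 0.436

p₁ = 0.582, p₀ = 0.298.
Overall risk P(Y=1) = π·p₁ + (1−π)·p₀ = 0.81×0.582 + 0.19×0.298 = 0.52804.
Under exogeneity, PAF = [P(Y=1) − p₀] / P(Y=1).
PAF = (0.52804 − 0.298) / 0.52804 ≈ 0.4356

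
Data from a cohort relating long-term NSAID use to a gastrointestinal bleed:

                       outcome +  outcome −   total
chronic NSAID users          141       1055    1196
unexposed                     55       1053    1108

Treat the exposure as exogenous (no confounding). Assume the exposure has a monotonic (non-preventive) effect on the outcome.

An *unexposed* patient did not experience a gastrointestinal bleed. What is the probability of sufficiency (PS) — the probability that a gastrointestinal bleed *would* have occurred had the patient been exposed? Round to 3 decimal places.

p₁ = P(outcome | exposed) = 141/1196 = 0.11789
p₀ = P(outcome | unexposed) = 55/1108 = 0.049639
Under exogeneity and monotonicity, PS = (p₁ − p₀)/(1 − p₀).
PS = (0.11789 − 0.049639) / 0.95036 ≈ 0.0718

PS ≈ 0.072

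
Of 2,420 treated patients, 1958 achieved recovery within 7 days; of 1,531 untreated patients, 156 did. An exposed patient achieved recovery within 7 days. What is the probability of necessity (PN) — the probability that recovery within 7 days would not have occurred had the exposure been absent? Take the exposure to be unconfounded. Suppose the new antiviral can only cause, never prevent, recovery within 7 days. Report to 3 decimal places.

PN ≈ 0.874

p₁ = P(outcome | exposed) = 1958/2420 = 0.80909
p₀ = P(outcome | unexposed) = 156/1531 = 0.10189
Under exogeneity and monotonicity, PN = (p₁ − p₀) / p₁.
PN = (0.80909 − 0.10189) / 0.80909 = 0.7072 / 0.80909 ≈ 0.8741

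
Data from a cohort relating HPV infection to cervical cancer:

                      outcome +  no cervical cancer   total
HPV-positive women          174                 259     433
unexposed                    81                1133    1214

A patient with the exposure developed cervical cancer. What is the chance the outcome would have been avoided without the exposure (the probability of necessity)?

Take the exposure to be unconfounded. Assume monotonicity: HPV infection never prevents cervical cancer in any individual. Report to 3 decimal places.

PN ≈ 0.834

p₁ = P(outcome | exposed) = 174/433 = 0.40185
p₀ = P(outcome | unexposed) = 81/1214 = 0.066722
Under exogeneity and monotonicity, PN = (p₁ − p₀)/p₁.
PN = (0.40185 − 0.066722) / 0.40185 ≈ 0.8340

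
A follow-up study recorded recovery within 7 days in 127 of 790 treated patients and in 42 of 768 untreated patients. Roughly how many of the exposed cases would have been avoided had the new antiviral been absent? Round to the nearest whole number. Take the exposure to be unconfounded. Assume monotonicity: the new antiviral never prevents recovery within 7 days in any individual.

about 84 cases

p₁ = P(outcome | exposed) = 127/790 = 0.16076
p₀ = P(outcome | unexposed) = 42/768 = 0.054688
PN = (p₁ − p₀)/p₁ = (0.16076 − 0.054688) / 0.16076 ≈ 0.65982.
Attributable cases ≈ PN × (exposed cases) = 0.65982 × 127 ≈ 83.80.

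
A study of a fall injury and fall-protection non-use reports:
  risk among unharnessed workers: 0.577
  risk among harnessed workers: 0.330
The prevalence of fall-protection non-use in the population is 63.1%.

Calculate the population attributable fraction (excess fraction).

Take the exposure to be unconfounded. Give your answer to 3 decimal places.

PAF ≈ 0.321

Let p₁ = 0.577, p₀ = 0.33.
Overall risk P(Y=1) = π·p₁ + (1−π)·p₀ = 0.631×0.577 + 0.369×0.33 = 0.48586.
Under exogeneity, PAF = [P(Y=1) − p₀] / P(Y=1).
PAF = (0.48586 − 0.33) / 0.48586 ≈ 0.3208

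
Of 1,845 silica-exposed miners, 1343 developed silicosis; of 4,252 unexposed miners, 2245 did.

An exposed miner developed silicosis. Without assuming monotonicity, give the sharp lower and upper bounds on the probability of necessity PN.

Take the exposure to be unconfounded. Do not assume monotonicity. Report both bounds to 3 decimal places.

p₁ = P(outcome | exposed) = 1343/1845 = 0.72791
p₀ = P(outcome | unexposed) = 2245/4252 = 0.52799
Under exogeneity alone the bounds on PN are max{0,(p₁−p₀)/p₁} ≤ PN ≤ min{1,(1−p₀)/p₁}.
  lower = (p₁ − p₀)/p₁ = 0.19993 / 0.72791 ≈ 0.2747
  upper = min{1, (1 − p₀)/p₁} = 0.47201 / 0.72791 ≈ 0.6484

0.275 ≤ PN ≤ 0.648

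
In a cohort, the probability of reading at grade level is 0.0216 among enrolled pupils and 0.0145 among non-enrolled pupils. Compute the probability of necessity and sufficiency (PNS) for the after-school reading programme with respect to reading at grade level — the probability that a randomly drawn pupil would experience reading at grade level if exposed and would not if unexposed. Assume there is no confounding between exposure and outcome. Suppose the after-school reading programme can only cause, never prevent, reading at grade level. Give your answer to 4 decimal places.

PNS ≈ 0.0071

Let p₁ = 0.0216, p₀ = 0.0145.
Under exogeneity and monotonicity, PNS = p₁ − p₀.
PNS = 0.0216 − 0.0145 = 0.0071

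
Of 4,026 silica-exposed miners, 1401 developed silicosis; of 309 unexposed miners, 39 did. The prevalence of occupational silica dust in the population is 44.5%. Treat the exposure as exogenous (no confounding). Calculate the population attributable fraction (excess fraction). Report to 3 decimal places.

PAF ≈ 0.439

p₁ = P(outcome | exposed) = 1401/4026 = 0.34799
p₀ = P(outcome | unexposed) = 39/309 = 0.12621
Overall risk P(Y=1) = π·p₁ + (1−π)·p₀ = 0.445×0.34799 + 0.555×0.12621 = 0.2249.
Under exogeneity, PAF = [P(Y=1) − p₀] / P(Y=1).
PAF = (0.2249 − 0.12621) / 0.2249 ≈ 0.4388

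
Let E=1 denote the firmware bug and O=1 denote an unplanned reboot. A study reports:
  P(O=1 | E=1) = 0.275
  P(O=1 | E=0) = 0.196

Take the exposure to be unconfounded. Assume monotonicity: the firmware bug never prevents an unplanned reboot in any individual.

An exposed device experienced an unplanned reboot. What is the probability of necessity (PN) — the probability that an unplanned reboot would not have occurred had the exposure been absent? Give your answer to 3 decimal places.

Let p₁ = 0.275, p₀ = 0.196.
Under exogeneity and monotonicity, PN = (p₁ − p₀) / p₁.
PN = (0.275 − 0.196) / 0.275 = 0.079 / 0.275 ≈ 0.2873

PN ≈ 0.287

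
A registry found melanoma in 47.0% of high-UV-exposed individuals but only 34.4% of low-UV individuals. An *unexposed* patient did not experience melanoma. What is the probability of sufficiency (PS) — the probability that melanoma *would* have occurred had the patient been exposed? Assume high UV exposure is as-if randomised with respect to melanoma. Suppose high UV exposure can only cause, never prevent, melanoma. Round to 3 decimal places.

p₁ = 0.47, p₀ = 0.344.
Under exogeneity and monotonicity, PS = (p₁ − p₀) / (1 − p₀).
PS = (0.47 − 0.344) / (1 − 0.344) = 0.126 / 0.656 ≈ 0.1921

PS ≈ 0.192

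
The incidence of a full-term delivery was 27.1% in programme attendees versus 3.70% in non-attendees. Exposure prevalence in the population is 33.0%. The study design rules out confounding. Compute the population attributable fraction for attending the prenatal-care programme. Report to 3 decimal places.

p₁ = 0.271, p₀ = 0.037.
Overall risk P(Y=1) = π·p₁ + (1−π)·p₀ = 0.33×0.271 + 0.67×0.037 = 0.11422.
Under exogeneity, PAF = [P(Y=1) − p₀] / P(Y=1).
PAF = (0.11422 − 0.037) / 0.11422 ≈ 0.6761

PAF ≈ 0.676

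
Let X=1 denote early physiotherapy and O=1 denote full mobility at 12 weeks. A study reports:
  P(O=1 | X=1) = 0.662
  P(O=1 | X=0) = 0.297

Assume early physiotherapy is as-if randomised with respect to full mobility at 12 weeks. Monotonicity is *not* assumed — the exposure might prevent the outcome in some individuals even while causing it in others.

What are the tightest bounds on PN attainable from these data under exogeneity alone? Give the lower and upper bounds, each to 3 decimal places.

Let p₁ = 0.662, p₀ = 0.297.
Under exogeneity alone the bounds on PN are max{0,(p₁−p₀)/p₁} ≤ PN ≤ min{1,(1−p₀)/p₁}.
  lower = (p₁ − p₀)/p₁ = 0.365 / 0.662 ≈ 0.5514
  upper = min{1, (1 − p₀)/p₁} = 0.703 / 0.662 ≈ 1.0619 → capped at 1

0.551 ≤ PN ≤ 1.000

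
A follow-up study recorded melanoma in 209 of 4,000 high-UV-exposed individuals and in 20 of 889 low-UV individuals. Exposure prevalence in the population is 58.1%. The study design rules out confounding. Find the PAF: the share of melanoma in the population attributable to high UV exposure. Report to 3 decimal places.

p₁ = P(outcome | exposed) = 209/4000 = 0.05225
p₀ = P(outcome | unexposed) = 20/889 = 0.022497
Overall risk P(Y=1) = π·p₁ + (1−π)·p₀ = 0.581×0.05225 + 0.419×0.022497 = 0.039784.
Under exogeneity, PAF = [P(Y=1) − p₀] / P(Y=1).
PAF = (0.039784 − 0.022497) / 0.039784 ≈ 0.4345

PAF ≈ 0.435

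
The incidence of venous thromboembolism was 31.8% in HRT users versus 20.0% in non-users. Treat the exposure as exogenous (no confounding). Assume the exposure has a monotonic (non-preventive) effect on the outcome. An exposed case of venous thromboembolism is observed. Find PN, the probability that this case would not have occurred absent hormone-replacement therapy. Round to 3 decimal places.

p₁ = 0.318, p₀ = 0.2.
Under exogeneity and monotonicity, PN = (p₁ − p₀) / p₁.
PN = (0.318 − 0.2) / 0.318 = 0.118 / 0.318 ≈ 0.3711

PN ≈ 0.371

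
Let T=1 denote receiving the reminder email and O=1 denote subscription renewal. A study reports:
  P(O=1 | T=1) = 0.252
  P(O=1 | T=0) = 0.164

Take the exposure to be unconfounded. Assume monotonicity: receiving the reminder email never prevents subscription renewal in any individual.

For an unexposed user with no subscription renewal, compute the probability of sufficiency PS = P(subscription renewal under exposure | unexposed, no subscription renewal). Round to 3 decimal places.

Let p₁ = 0.252, p₀ = 0.164.
Under exogeneity and monotonicity, PS = (p₁ − p₀) / (1 − p₀).
PS = (0.252 − 0.164) / (1 − 0.164) = 0.088 / 0.836 ≈ 0.1053

PS ≈ 0.105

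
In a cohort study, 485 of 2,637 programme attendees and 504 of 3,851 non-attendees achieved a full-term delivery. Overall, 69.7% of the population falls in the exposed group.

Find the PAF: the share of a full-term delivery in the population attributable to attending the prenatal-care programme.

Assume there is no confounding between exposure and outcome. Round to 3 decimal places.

PAF ≈ 0.220

p₁ = P(outcome | exposed) = 485/2637 = 0.18392
p₀ = P(outcome | unexposed) = 504/3851 = 0.13088
Overall risk P(Y=1) = π·p₁ + (1−π)·p₀ = 0.697×0.18392 + 0.303×0.13088 = 0.16785.
Under exogeneity, PAF = [P(Y=1) − p₀] / P(Y=1).
PAF = (0.16785 − 0.13088) / 0.16785 ≈ 0.2203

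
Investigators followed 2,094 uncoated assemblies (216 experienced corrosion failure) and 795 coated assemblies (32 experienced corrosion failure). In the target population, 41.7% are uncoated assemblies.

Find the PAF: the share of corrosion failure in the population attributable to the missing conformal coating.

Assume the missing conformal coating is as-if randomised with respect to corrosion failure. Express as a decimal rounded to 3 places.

p₁ = P(outcome | exposed) = 216/2094 = 0.10315
p₀ = P(outcome | unexposed) = 32/795 = 0.040252
Overall risk P(Y=1) = π·p₁ + (1−π)·p₀ = 0.417×0.10315 + 0.583×0.040252 = 0.066481.
Under exogeneity, PAF = [P(Y=1) − p₀] / P(Y=1).
PAF = (0.066481 − 0.040252) / 0.066481 ≈ 0.3945

PAF ≈ 0.395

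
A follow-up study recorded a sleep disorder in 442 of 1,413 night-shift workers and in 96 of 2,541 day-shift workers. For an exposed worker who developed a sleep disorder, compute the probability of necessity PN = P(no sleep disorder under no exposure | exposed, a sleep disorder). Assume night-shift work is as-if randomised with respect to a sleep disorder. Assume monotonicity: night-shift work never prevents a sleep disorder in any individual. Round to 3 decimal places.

PN ≈ 0.879

p₁ = P(outcome | exposed) = 442/1413 = 0.31281
p₀ = P(outcome | unexposed) = 96/2541 = 0.03778
Under exogeneity and monotonicity, PN = (p₁ − p₀) / p₁.
PN = (0.31281 − 0.03778) / 0.31281 = 0.27503 / 0.31281 ≈ 0.8792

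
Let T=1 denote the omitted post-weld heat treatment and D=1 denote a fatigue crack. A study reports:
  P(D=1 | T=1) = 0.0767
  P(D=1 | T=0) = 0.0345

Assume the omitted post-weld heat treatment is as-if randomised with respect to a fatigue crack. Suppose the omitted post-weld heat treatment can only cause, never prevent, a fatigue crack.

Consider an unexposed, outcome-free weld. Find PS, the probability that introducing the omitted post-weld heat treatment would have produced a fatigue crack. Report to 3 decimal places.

PS ≈ 0.044

Let p₁ = 0.0767, p₀ = 0.0345.
Under exogeneity and monotonicity, PS = (p₁ − p₀) / (1 − p₀).
PS = (0.0767 − 0.0345) / (1 − 0.0345) = 0.0422 / 0.9655 ≈ 0.0437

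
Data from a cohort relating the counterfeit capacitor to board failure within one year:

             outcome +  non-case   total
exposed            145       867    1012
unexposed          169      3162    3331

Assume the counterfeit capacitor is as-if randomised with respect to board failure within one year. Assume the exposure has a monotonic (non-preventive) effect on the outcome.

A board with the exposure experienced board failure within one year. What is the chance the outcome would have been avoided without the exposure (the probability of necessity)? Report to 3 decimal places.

p₁ = P(outcome | exposed) = 145/1012 = 0.14328
p₀ = P(outcome | unexposed) = 169/3331 = 0.050736
Under exogeneity and monotonicity, PN = (p₁ − p₀)/p₁.
PN = (0.14328 − 0.050736) / 0.14328 ≈ 0.6459

PN ≈ 0.646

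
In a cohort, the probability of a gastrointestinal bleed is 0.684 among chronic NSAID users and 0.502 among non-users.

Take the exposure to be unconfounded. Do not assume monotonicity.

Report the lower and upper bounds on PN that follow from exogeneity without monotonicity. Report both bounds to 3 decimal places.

Let p₁ = 0.684, p₀ = 0.502.
Under exogeneity alone the bounds on PN are max{0,(p₁−p₀)/p₁} ≤ PN ≤ min{1,(1−p₀)/p₁}.
  lower = (p₁ − p₀)/p₁ = 0.182 / 0.684 ≈ 0.2661
  upper = min{1, (1 − p₀)/p₁} = 0.498 / 0.684 ≈ 0.7281

0.266 ≤ PN ≤ 0.728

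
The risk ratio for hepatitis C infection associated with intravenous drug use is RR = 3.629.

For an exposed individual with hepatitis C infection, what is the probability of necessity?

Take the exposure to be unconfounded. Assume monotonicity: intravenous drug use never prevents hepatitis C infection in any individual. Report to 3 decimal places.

Under exogeneity and monotonicity, PN = (RR − 1) / RR = 1 − 1/RR.
PN = (3.629 − 1) / 3.629 = 2.629 / 3.629 ≈ 0.7244

PN ≈ 0.724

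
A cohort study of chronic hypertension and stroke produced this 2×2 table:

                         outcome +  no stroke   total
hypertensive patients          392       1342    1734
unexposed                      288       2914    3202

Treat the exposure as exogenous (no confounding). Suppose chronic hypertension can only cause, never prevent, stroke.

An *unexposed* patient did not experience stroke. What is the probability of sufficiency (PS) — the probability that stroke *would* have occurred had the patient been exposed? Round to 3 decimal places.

p₁ = P(outcome | exposed) = 392/1734 = 0.22607
p₀ = P(outcome | unexposed) = 288/3202 = 0.089944
Under exogeneity and monotonicity, PS = (p₁ − p₀) / (1 − p₀).
PS = (0.22607 − 0.089944) / (1 − 0.089944) = 0.13612 / 0.91006 ≈ 0.1496

PS ≈ 0.150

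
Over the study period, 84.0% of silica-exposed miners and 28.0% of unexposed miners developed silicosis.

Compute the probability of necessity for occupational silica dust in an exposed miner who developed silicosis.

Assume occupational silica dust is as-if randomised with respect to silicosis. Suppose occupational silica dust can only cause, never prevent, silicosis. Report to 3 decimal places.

PN ≈ 0.667

p₁ = 0.84, p₀ = 0.28.
Under exogeneity and monotonicity, PN = (p₁ − p₀) / p₁.
PN = (0.84 − 0.28) / 0.84 = 0.56 / 0.84 ≈ 0.6667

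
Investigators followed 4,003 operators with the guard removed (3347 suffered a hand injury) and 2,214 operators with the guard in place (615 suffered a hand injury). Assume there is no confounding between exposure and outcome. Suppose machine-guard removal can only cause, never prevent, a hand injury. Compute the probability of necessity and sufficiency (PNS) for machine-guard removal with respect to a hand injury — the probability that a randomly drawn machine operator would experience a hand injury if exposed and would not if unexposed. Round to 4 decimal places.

PNS ≈ 0.5583

p₁ = P(outcome | exposed) = 3347/4003 = 0.83612
p₀ = P(outcome | unexposed) = 615/2214 = 0.27778
Under exogeneity and monotonicity, PNS = p₁ − p₀.
PNS = 0.83612 − 0.27778 = 0.55835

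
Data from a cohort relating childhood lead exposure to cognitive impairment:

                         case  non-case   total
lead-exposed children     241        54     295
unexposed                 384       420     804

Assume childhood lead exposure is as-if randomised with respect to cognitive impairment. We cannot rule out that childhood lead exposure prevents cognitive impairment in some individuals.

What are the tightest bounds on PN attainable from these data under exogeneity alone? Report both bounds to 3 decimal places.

0.415 ≤ PN ≤ 0.639

p₁ = P(outcome | exposed) = 241/295 = 0.81695
p₀ = P(outcome | unexposed) = 384/804 = 0.47761
Under exogeneity alone the bounds on PN are max{0,(p₁−p₀)/p₁} ≤ PN ≤ min{1,(1−p₀)/p₁}.
  lower = (p₁ − p₀)/p₁ = 0.33934 / 0.81695 ≈ 0.4154
  upper = min{1, (1 − p₀)/p₁} = 0.52239 / 0.81695 ≈ 0.6394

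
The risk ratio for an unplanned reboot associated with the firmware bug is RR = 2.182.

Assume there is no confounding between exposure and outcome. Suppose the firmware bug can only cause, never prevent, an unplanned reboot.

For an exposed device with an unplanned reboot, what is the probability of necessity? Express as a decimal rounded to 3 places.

PN ≈ 0.542

Under exogeneity and monotonicity, PN = (RR − 1) / RR = 1 − 1/RR.
PN = (2.182 − 1) / 2.182 = 1.182 / 2.182 ≈ 0.5417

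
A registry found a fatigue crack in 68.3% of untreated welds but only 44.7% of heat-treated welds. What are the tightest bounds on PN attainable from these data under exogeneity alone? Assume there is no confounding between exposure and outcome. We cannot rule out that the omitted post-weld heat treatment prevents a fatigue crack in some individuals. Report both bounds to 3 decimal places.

0.346 ≤ PN ≤ 0.810

p₁ = 0.683, p₀ = 0.447.
Under exogeneity alone the bounds on PN are max{0,(p₁−p₀)/p₁} ≤ PN ≤ min{1,(1−p₀)/p₁}.
  lower = (p₁ − p₀)/p₁ = 0.236 / 0.683 ≈ 0.3455
  upper = min{1, (1 − p₀)/p₁} = 0.553 / 0.683 ≈ 0.8097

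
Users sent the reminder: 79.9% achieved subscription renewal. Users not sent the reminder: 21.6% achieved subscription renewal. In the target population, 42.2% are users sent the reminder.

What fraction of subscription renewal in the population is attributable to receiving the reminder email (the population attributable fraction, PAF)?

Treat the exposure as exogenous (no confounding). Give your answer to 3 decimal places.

PAF ≈ 0.532

p₁ = 0.799, p₀ = 0.216.
Overall risk P(Y=1) = π·p₁ + (1−π)·p₀ = 0.422×0.799 + 0.578×0.216 = 0.46203.
Under exogeneity, PAF = [P(Y=1) − p₀] / P(Y=1).
PAF = (0.46203 − 0.216) / 0.46203 ≈ 0.5325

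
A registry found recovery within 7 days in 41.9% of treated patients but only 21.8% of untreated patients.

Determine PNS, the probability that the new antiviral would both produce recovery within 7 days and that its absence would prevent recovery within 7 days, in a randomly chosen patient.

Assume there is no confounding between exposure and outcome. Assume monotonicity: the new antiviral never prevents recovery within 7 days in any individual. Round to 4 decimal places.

p₁ = 0.419, p₀ = 0.218.
Under exogeneity and monotonicity, PNS = p₁ − p₀.
PNS = 0.419 − 0.218 = 0.201

PNS ≈ 0.2010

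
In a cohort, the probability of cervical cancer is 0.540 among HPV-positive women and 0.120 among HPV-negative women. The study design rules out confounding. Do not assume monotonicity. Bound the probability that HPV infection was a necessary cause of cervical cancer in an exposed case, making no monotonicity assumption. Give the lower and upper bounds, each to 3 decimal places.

Let p₁ = 0.54, p₀ = 0.12.
Under exogeneity alone the bounds on PN are max{0,(p₁−p₀)/p₁} ≤ PN ≤ min{1,(1−p₀)/p₁}.
  lower = (p₁ − p₀)/p₁ = 0.42 / 0.54 ≈ 0.7778
  upper = min{1, (1 − p₀)/p₁} = 0.88 / 0.54 ≈ 1.6296 → capped at 1

0.778 ≤ PN ≤ 1.000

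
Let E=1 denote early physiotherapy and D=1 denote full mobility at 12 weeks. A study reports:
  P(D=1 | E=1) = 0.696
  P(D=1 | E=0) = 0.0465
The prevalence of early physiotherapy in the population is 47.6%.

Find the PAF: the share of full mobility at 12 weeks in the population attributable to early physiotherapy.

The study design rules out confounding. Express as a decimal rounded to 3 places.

Let p₁ = 0.696, p₀ = 0.0465.
Overall risk P(Y=1) = π·p₁ + (1−π)·p₀ = 0.476×0.696 + 0.524×0.0465 = 0.35566.
Under exogeneity, PAF = [P(Y=1) − p₀] / P(Y=1).
PAF = (0.35566 − 0.0465) / 0.35566 ≈ 0.8693

PAF ≈ 0.869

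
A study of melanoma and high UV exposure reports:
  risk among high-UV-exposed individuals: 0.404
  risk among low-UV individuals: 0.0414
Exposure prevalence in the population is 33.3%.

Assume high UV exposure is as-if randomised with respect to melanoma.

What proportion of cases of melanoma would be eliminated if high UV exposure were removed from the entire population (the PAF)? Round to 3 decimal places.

Let p₁ = 0.404, p₀ = 0.0414.
Overall risk P(Y=1) = π·p₁ + (1−π)·p₀ = 0.333×0.404 + 0.667×0.0414 = 0.16215.
Under exogeneity, PAF = [P(Y=1) − p₀] / P(Y=1).
PAF = (0.16215 − 0.0414) / 0.16215 ≈ 0.7447

PAF ≈ 0.745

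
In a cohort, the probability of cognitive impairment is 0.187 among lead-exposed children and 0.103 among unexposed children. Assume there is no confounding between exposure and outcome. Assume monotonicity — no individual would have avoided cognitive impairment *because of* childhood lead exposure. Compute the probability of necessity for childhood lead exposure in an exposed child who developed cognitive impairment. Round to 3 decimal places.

PN ≈ 0.449

Let p₁ = 0.187, p₀ = 0.103.
Under exogeneity and monotonicity, PN = (p₁ − p₀) / p₁.
PN = (0.187 − 0.103) / 0.187 = 0.084 / 0.187 ≈ 0.4492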